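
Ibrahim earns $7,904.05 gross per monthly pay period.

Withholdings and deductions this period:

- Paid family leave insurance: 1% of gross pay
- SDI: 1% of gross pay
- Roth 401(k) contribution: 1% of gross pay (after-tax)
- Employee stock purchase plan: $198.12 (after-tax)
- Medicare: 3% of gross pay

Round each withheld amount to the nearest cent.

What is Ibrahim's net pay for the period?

$7,231.69

Paid family leave insurance: $7,904.05 × 0.01 = $79.04
SDI: $7,904.05 × 0.01 = $79.04
Medicare: $7,904.05 × 0.03 = $237.12
Employee stock purchase plan: $198.12
Roth 401(k) contribution: $7,904.05 × 0.01 = $79.04
Total deductions = $79.04 + $79.04 + $237.12 + $198.12 + $79.04 = $672.36
Net pay = $7,904.05 − $672.36 = $7,231.69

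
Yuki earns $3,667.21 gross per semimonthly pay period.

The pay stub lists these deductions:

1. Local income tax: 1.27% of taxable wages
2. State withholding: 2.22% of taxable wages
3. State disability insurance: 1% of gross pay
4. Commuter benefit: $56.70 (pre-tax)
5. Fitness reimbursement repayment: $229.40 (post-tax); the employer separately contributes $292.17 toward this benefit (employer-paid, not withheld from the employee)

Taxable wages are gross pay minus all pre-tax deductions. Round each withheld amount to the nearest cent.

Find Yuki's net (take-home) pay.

Commuter benefit: $56.70
Taxable wages = $3,667.21 − $56.70 = $3,610.51
Local income tax: $3,610.51 × 0.0127 = $45.85
State withholding: $3,610.51 × 0.0222 = $80.15
State disability insurance: $3,667.21 × 0.01 = $36.67
Fitness reimbursement repayment: $229.40
(Employer's $292.17 toward fitness reimbursement repayment is not withheld from the employee.)
Total deductions = $56.70 + $45.85 + $80.15 + $36.67 + $229.40 = $448.77
Net pay = $3,667.21 − $448.77 = $3,218.44

$3,218.44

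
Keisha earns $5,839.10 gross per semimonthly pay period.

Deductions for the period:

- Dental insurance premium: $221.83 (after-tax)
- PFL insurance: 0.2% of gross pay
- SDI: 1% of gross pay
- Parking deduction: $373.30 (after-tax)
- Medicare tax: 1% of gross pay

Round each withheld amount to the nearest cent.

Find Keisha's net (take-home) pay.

Medicare tax: $5,839.10 × 0.01 = $58.39
PFL insurance: $5,839.10 × 0.002 = $11.68
SDI: $5,839.10 × 0.01 = $58.39
Dental insurance premium: $221.83
Parking deduction: $373.30
Total deductions = $58.39 + $11.68 + $58.39 + $221.83 + $373.30 = $723.59
Net pay = $5,839.10 − $723.59 = $5,115.51

$5,115.51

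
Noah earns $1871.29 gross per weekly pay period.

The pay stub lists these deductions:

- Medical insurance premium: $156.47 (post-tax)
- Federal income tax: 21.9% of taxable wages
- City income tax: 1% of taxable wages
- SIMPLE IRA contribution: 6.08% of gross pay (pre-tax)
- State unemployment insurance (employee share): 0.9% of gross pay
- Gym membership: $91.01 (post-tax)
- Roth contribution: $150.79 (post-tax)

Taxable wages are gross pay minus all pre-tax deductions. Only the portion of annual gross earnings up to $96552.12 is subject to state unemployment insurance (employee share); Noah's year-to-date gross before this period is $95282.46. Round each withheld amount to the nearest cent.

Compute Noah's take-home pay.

$945.34

SIMPLE IRA contribution: $1871.29 × 0.0608 = $113.77
Taxable wages = $1871.29 − $113.77 = $1757.52
City income tax: $1757.52 × 0.01 = $17.58
Federal income tax: $1757.52 × 0.219 = $384.90
State unemployment insurance (employee share): only $96552.12 − $95282.46 = $1269.66 of this check is subject → $1269.66 × 0.009 = $11.43
Medical insurance premium: $156.47
Roth contribution: $150.79
Gym membership: $91.01
Total deductions = $113.77 + $17.58 + $384.90 + $11.43 + $156.47 + $150.79 + $91.01 = $925.95
Net pay = $1871.29 − $925.95 = $945.34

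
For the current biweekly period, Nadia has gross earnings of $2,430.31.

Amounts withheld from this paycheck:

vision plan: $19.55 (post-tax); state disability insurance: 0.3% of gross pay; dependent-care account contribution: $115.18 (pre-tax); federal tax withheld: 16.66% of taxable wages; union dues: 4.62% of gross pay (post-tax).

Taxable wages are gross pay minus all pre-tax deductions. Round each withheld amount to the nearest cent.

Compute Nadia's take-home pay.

Dependent-care account contribution: $115.18
Taxable wages = $2,430.31 − $115.18 = $2,315.13
Federal tax withheld: $2,315.13 × 0.1666 = $385.70
State disability insurance: $2,430.31 × 0.003 = $7.29
Vision plan: $19.55
Union dues: $2,430.31 × 0.0462 = $112.28
Total deductions = $115.18 + $385.70 + $7.29 + $19.55 + $112.28 = $640.00
Net pay = $2,430.31 − $640.00 = $1,790.31

$1,790.31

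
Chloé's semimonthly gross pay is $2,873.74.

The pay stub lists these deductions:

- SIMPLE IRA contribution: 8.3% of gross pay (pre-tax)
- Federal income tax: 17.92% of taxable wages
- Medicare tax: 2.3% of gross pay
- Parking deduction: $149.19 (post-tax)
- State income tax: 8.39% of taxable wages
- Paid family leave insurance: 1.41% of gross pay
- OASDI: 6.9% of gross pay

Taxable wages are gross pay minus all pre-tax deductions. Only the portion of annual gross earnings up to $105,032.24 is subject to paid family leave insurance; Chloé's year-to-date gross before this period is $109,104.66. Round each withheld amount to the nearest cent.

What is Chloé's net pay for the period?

$1,528.32

SIMPLE IRA contribution: $2,873.74 × 0.083 = $238.52
Taxable wages = $2,873.74 − $238.52 = $2,635.22
Federal income tax: $2,635.22 × 0.1792 = $472.23
State income tax: $2,635.22 × 0.0839 = $221.09
OASDI: $2,873.74 × 0.069 = $198.29
Paid family leave insurance: annual cap $105,032.24 already reached (YTD $109,104.66), so $0.00
Medicare tax: $2,873.74 × 0.023 = $66.10
Parking deduction: $149.19
Total deductions = $238.52 + $472.23 + $221.09 + $198.29 + $0.00 + $66.10 + $149.19 = $1,345.42
Net pay = $2,873.74 − $1,345.42 = $1,528.32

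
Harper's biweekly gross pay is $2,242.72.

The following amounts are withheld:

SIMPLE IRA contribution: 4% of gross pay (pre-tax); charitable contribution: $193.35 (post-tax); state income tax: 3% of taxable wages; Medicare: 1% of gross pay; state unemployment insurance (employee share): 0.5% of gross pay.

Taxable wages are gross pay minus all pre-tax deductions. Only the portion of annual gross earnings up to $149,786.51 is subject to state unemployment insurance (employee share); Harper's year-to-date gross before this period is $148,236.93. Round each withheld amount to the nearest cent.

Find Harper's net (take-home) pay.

SIMPLE IRA contribution: $2,242.72 × 0.04 = $89.71
Taxable wages = $2,242.72 − $89.71 = $2,153.01
State income tax: $2,153.01 × 0.03 = $64.59
Medicare: $2,242.72 × 0.01 = $22.43
State unemployment insurance (employee share): only $149,786.51 − $148,236.93 = $1,549.58 of this check is subject → $1,549.58 × 0.005 = $7.75
Charitable contribution: $193.35
Total deductions = $89.71 + $64.59 + $22.43 + $7.75 + $193.35 = $377.83
Net pay = $2,242.72 − $377.83 = $1,864.89

$1,864.89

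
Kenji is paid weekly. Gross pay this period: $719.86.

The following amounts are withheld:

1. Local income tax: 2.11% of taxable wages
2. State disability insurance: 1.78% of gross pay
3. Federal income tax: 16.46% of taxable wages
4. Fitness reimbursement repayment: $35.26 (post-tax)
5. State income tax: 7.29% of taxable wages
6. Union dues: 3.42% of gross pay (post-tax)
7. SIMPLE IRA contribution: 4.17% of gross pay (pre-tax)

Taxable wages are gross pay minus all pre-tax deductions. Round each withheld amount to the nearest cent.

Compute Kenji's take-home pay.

$438.75

SIMPLE IRA contribution: $719.86 × 0.0417 = $30.02
Taxable wages = $719.86 − $30.02 = $689.84
Federal income tax: $689.84 × 0.1646 = $113.55
Local income tax: $689.84 × 0.0211 = $14.56
State income tax: $689.84 × 0.0729 = $50.29
State disability insurance: $719.86 × 0.0178 = $12.81
Fitness reimbursement repayment: $35.26
Union dues: $719.86 × 0.0342 = $24.62
Total deductions = $30.02 + $113.55 + $14.56 + $50.29 + $12.81 + $35.26 + $24.62 = $281.11
Net pay = $719.86 − $281.11 = $438.75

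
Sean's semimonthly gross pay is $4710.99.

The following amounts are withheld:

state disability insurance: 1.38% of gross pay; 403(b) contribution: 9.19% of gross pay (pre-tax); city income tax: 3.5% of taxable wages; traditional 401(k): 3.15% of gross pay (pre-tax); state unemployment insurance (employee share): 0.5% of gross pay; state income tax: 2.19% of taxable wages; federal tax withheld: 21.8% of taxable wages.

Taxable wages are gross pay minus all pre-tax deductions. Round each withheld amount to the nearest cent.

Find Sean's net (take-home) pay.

$2905.85

403(b) contribution: $4710.99 × 0.0919 = $432.94
Traditional 401(k): $4710.99 × 0.0315 = $148.40
Pre-tax total = $432.94 + $148.40 = $581.34
Taxable wages = $4710.99 − $581.34 = $4129.65
City income tax: $4129.65 × 0.035 = $144.54
Federal tax withheld: $4129.65 × 0.218 = $900.26
State income tax: $4129.65 × 0.0219 = $90.44
State unemployment insurance (employee share): $4710.99 × 0.005 = $23.55
State disability insurance: $4710.99 × 0.0138 = $65.01
Total deductions = $432.94 + $148.40 + $144.54 + $900.26 + $90.44 + $23.55 + $65.01 = $1805.14
Net pay = $4710.99 − $1805.14 = $2905.85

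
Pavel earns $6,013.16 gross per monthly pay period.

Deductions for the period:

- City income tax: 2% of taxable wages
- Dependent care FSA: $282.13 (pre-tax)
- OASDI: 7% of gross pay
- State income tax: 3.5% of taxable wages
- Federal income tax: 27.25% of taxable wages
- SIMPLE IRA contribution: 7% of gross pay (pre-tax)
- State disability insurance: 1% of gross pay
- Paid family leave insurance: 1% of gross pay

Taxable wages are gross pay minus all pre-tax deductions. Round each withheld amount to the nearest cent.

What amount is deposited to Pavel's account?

SIMPLE IRA contribution: $6,013.16 × 0.07 = $420.92
Dependent care FSA: $282.13
Pre-tax total = $420.92 + $282.13 = $703.05
Taxable wages = $6,013.16 − $703.05 = $5,310.11
Federal income tax: $5,310.11 × 0.2725 = $1,447.00
City income tax: $5,310.11 × 0.02 = $106.20
State income tax: $5,310.11 × 0.035 = $185.85
State disability insurance: $6,013.16 × 0.01 = $60.13
OASDI: $6,013.16 × 0.07 = $420.92
Paid family leave insurance: $6,013.16 × 0.01 = $60.13
Total deductions = $420.92 + $282.13 + $1,447.00 + $106.20 + $185.85 + $60.13 + $420.92 + $60.13 = $2,983.28
Net pay = $6,013.16 − $2,983.28 = $3,029.88

$3,029.88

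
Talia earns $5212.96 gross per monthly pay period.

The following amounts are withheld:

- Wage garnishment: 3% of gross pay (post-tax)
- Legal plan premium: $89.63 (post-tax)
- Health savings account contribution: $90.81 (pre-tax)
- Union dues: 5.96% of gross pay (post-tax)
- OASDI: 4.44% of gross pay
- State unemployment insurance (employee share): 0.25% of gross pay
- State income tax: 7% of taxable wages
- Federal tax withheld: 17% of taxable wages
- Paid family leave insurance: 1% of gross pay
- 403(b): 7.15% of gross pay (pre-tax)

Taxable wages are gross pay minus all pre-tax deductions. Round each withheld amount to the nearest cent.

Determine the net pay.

$2756.23

Health savings account contribution: $90.81
403(b): $5212.96 × 0.0715 = $372.73
Pre-tax total = $90.81 + $372.73 = $463.54
Taxable wages = $5212.96 − $463.54 = $4749.42
Federal tax withheld: $4749.42 × 0.17 = $807.40
State income tax: $4749.42 × 0.07 = $332.46
State unemployment insurance (employee share): $5212.96 × 0.0025 = $13.03
Paid family leave insurance: $5212.96 × 0.01 = $52.13
OASDI: $5212.96 × 0.0444 = $231.46
Legal plan premium: $89.63
Wage garnishment: $5212.96 × 0.03 = $156.39
Union dues: $5212.96 × 0.0596 = $310.69
Total deductions = $90.81 + $372.73 + $807.40 + $332.46 + $13.03 + $52.13 + $231.46 + $89.63 + $156.39 + $310.69 = $2456.73
Net pay = $5212.96 − $2456.73 = $2756.23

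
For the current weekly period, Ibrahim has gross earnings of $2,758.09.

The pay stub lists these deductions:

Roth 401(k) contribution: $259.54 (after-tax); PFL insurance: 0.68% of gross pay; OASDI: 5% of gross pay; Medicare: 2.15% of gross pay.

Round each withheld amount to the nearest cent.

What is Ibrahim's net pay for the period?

$2,282.59

PFL insurance: $2,758.09 × 0.0068 = $18.76
Medicare: $2,758.09 × 0.0215 = $59.30
OASDI: $2,758.09 × 0.05 = $137.90
Roth 401(k) contribution: $259.54
Total deductions = $18.76 + $59.30 + $137.90 + $259.54 = $475.50
Net pay = $2,758.09 − $475.50 = $2,282.59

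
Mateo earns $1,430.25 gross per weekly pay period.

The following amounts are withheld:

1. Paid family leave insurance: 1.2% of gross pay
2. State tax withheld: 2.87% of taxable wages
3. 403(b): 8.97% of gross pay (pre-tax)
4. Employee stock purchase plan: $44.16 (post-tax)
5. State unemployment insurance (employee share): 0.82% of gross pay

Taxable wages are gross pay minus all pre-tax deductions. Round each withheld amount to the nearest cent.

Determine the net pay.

$1,191.54

403(b): $1,430.25 × 0.0897 = $128.29
Taxable wages = $1,430.25 − $128.29 = $1,301.96
State tax withheld: $1,301.96 × 0.0287 = $37.37
State unemployment insurance (employee share): $1,430.25 × 0.0082 = $11.73
Paid family leave insurance: $1,430.25 × 0.012 = $17.16
Employee stock purchase plan: $44.16
Total deductions = $128.29 + $37.37 + $11.73 + $17.16 + $44.16 = $238.71
Net pay = $1,430.25 − $238.71 = $1,191.54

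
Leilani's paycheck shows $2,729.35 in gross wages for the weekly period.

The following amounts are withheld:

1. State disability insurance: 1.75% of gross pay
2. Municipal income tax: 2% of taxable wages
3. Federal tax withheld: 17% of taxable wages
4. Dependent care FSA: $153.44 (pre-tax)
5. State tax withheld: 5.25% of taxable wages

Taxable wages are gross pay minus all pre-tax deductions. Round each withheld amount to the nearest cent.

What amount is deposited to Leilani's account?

$1,903.49

Dependent care FSA: $153.44
Taxable wages = $2,729.35 − $153.44 = $2,575.91
State tax withheld: $2,575.91 × 0.0525 = $135.24
Municipal income tax: $2,575.91 × 0.02 = $51.52
Federal tax withheld: $2,575.91 × 0.17 = $437.90
State disability insurance: $2,729.35 × 0.0175 = $47.76
Total deductions = $153.44 + $135.24 + $51.52 + $437.90 + $47.76 = $825.86
Net pay = $2,729.35 − $825.86 = $1,903.49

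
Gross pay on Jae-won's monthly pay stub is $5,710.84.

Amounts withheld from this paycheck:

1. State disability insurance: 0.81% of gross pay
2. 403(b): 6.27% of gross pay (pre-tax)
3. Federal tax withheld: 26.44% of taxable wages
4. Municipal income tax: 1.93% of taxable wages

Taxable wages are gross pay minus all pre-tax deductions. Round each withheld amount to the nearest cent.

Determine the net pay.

403(b): $5,710.84 × 0.0627 = $358.07
Taxable wages = $5,710.84 − $358.07 = $5,352.77
Federal tax withheld: $5,352.77 × 0.2644 = $1,415.27
Municipal income tax: $5,352.77 × 0.0193 = $103.31
State disability insurance: $5,710.84 × 0.0081 = $46.26
Total deductions = $358.07 + $1,415.27 + $103.31 + $46.26 = $1,922.91
Net pay = $5,710.84 − $1,922.91 = $3,787.93

$3,787.93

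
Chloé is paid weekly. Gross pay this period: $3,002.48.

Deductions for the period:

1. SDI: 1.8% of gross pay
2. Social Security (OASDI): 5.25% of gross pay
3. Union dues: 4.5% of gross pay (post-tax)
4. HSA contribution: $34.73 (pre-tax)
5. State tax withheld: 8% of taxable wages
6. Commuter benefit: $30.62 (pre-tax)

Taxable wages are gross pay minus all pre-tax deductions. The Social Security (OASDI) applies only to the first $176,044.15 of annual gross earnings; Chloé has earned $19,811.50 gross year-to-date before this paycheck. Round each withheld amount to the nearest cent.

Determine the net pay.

$2,355.38

HSA contribution: $34.73
Commuter benefit: $30.62
Pre-tax total = $34.73 + $30.62 = $65.35
Taxable wages = $3,002.48 − $65.35 = $2,937.13
State tax withheld: $2,937.13 × 0.08 = $234.97
SDI: $3,002.48 × 0.018 = $54.04
Social Security (OASDI): cap not yet reached, full $3,002.48 is subject → $3,002.48 × 0.0525 = $157.63
Union dues: $3,002.48 × 0.045 = $135.11
Total deductions = $34.73 + $30.62 + $234.97 + $54.04 + $157.63 + $135.11 = $647.10
Net pay = $3,002.48 − $647.10 = $2,355.38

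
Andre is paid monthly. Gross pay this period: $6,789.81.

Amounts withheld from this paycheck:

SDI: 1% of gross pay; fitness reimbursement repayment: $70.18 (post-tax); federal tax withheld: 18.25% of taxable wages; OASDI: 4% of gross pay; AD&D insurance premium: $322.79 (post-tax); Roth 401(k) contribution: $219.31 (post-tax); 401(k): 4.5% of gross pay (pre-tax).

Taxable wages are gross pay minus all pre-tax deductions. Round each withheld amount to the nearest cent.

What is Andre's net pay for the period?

$4,349.12

401(k): $6,789.81 × 0.045 = $305.54
Taxable wages = $6,789.81 − $305.54 = $6,484.27
Federal tax withheld: $6,484.27 × 0.1825 = $1,183.38
SDI: $6,789.81 × 0.01 = $67.90
OASDI: $6,789.81 × 0.04 = $271.59
Roth 401(k) contribution: $219.31
Fitness reimbursement repayment: $70.18
AD&D insurance premium: $322.79
Total deductions = $305.54 + $1,183.38 + $67.90 + $271.59 + $219.31 + $70.18 + $322.79 = $2,440.69
Net pay = $6,789.81 − $2,440.69 = $4,349.12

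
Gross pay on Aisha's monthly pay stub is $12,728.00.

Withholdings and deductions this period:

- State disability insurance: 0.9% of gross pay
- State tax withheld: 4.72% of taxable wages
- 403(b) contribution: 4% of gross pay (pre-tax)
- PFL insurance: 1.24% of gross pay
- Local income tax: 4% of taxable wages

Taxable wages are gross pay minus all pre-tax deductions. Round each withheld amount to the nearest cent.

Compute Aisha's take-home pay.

$10,881.01

403(b) contribution: $12,728.00 × 0.04 = $509.12
Taxable wages = $12,728.00 − $509.12 = $12,218.88
Local income tax: $12,218.88 × 0.04 = $488.76
State tax withheld: $12,218.88 × 0.0472 = $576.73
State disability insurance: $12,728.00 × 0.009 = $114.55
PFL insurance: $12,728.00 × 0.0124 = $157.83
Total deductions = $509.12 + $488.76 + $576.73 + $114.55 + $157.83 = $1,846.99
Net pay = $12,728.00 − $1,846.99 = $10,881.01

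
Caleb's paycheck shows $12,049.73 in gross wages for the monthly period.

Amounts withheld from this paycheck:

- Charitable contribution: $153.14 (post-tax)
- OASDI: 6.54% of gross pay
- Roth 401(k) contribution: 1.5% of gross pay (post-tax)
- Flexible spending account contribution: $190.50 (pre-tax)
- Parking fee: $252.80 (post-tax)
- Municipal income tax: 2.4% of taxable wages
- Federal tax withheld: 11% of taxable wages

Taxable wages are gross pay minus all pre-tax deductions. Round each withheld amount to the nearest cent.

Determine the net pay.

$8,895.35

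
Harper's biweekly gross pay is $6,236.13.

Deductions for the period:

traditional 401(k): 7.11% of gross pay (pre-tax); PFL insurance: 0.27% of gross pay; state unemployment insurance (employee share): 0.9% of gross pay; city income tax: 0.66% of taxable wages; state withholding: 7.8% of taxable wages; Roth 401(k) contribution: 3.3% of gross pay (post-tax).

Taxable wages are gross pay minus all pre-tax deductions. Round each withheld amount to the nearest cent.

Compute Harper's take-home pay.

Traditional 401(k): $6,236.13 × 0.0711 = $443.39
Taxable wages = $6,236.13 − $443.39 = $5,792.74
City income tax: $5,792.74 × 0.0066 = $38.23
State withholding: $5,792.74 × 0.078 = $451.83
PFL insurance: $6,236.13 × 0.0027 = $16.84
State unemployment insurance (employee share): $6,236.13 × 0.009 = $56.13
Roth 401(k) contribution: $6,236.13 × 0.033 = $205.79
Total deductions = $443.39 + $38.23 + $451.83 + $16.84 + $56.13 + $205.79 = $1,212.21
Net pay = $6,236.13 − $1,212.21 = $5,023.92

$5,023.92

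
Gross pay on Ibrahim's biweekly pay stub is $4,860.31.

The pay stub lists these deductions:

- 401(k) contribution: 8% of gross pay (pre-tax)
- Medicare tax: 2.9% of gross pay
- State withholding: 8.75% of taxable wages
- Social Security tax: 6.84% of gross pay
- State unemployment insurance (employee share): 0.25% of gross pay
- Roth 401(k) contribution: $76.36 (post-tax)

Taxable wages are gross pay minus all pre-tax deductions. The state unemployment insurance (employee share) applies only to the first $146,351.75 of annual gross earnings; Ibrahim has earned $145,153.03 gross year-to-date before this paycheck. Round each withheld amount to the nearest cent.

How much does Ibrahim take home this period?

$3,527.47

401(k) contribution: $4,860.31 × 0.08 = $388.82
Taxable wages = $4,860.31 − $388.82 = $4,471.49
State withholding: $4,471.49 × 0.0875 = $391.26
State unemployment insurance (employee share): only $146,351.75 − $145,153.03 = $1,198.72 of this check is subject → $1,198.72 × 0.0025 = $3.00
Social Security tax: $4,860.31 × 0.0684 = $332.45
Medicare tax: $4,860.31 × 0.029 = $140.95
Roth 401(k) contribution: $76.36
Total deductions = $388.82 + $391.26 + $3.00 + $332.45 + $140.95 + $76.36 = $1,332.84
Net pay = $4,860.31 − $1,332.84 = $3,527.47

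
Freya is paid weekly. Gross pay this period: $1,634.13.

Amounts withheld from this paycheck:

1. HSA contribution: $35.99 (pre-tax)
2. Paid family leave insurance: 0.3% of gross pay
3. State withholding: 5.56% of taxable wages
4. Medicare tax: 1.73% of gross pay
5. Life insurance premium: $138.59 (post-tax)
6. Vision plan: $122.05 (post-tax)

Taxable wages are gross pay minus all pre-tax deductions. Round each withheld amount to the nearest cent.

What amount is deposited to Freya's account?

$1,215.47

HSA contribution: $35.99
Taxable wages = $1,634.13 − $35.99 = $1,598.14
State withholding: $1,598.14 × 0.0556 = $88.86
Medicare tax: $1,634.13 × 0.0173 = $28.27
Paid family leave insurance: $1,634.13 × 0.003 = $4.90
Vision plan: $122.05
Life insurance premium: $138.59
Total deductions = $35.99 + $88.86 + $28.27 + $4.90 + $122.05 + $138.59 = $418.66
Net pay = $1,634.13 − $418.66 = $1,215.47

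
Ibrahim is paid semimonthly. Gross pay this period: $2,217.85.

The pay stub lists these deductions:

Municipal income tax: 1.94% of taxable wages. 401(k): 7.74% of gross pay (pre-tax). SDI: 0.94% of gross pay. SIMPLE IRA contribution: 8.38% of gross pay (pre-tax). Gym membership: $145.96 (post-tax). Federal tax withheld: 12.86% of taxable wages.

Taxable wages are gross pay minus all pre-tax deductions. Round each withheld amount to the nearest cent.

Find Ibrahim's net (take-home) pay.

401(k): $2,217.85 × 0.0774 = $171.66
SIMPLE IRA contribution: $2,217.85 × 0.0838 = $185.86
Pre-tax total = $171.66 + $185.86 = $357.52
Taxable wages = $2,217.85 − $357.52 = $1,860.33
Municipal income tax: $1,860.33 × 0.0194 = $36.09
Federal tax withheld: $1,860.33 × 0.1286 = $239.24
SDI: $2,217.85 × 0.0094 = $20.85
Gym membership: $145.96
Total deductions = $171.66 + $185.86 + $36.09 + $239.24 + $20.85 + $145.96 = $799.66
Net pay = $2,217.85 − $799.66 = $1,418.19

$1,418.19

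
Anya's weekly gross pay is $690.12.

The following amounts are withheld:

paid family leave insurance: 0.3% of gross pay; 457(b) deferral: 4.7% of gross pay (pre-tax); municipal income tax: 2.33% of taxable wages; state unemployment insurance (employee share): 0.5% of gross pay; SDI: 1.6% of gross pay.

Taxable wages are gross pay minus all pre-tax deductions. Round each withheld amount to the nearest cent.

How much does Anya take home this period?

$625.80

457(b) deferral: $690.12 × 0.047 = $32.44
Taxable wages = $690.12 − $32.44 = $657.68
Municipal income tax: $657.68 × 0.0233 = $15.32
State unemployment insurance (employee share): $690.12 × 0.005 = $3.45
SDI: $690.12 × 0.016 = $11.04
Paid family leave insurance: $690.12 × 0.003 = $2.07
Total deductions = $32.44 + $15.32 + $3.45 + $11.04 + $2.07 = $64.32
Net pay = $690.12 − $64.32 = $625.80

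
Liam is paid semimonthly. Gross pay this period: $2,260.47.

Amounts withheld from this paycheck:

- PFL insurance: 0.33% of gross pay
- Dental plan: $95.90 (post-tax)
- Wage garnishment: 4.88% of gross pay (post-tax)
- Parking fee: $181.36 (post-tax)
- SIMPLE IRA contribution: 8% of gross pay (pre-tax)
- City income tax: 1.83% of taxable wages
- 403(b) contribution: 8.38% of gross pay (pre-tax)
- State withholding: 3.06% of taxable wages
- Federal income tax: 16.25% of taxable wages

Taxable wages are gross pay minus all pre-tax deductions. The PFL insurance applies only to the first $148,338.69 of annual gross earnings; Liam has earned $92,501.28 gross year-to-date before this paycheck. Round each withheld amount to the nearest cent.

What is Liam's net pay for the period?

SIMPLE IRA contribution: $2,260.47 × 0.08 = $180.84
403(b) contribution: $2,260.47 × 0.0838 = $189.43
Pre-tax total = $180.84 + $189.43 = $370.27
Taxable wages = $2,260.47 − $370.27 = $1,890.20
City income tax: $1,890.20 × 0.0183 = $34.59
Federal income tax: $1,890.20 × 0.1625 = $307.16
State withholding: $1,890.20 × 0.0306 = $57.84
PFL insurance: cap not yet reached, full $2,260.47 is subject → $2,260.47 × 0.0033 = $7.46
Dental plan: $95.90
Wage garnishment: $2,260.47 × 0.0488 = $110.31
Parking fee: $181.36
Total deductions = $180.84 + $189.43 + $34.59 + $307.16 + $57.84 + $7.46 + $95.90 + $110.31 + $181.36 = $1,164.89
Net pay = $2,260.47 − $1,164.89 = $1,095.58

$1,095.58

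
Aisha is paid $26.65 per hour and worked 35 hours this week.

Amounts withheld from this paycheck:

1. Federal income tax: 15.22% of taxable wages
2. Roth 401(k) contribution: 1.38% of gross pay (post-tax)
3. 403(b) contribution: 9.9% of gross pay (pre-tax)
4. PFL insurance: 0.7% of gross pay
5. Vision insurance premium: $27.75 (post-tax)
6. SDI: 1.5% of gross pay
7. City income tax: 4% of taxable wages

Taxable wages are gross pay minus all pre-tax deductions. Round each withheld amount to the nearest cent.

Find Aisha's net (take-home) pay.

Gross pay: 35 × $26.65 = $932.75
403(b) contribution: $932.75 × 0.099 = $92.34
Taxable wages = $932.75 − $92.34 = $840.41
City income tax: $840.41 × 0.04 = $33.62
Federal income tax: $840.41 × 0.1522 = $127.91
SDI: $932.75 × 0.015 = $13.99
PFL insurance: $932.75 × 0.007 = $6.53
Vision insurance premium: $27.75
Roth 401(k) contribution: $932.75 × 0.0138 = $12.87
Total deductions = $92.34 + $33.62 + $127.91 + $13.99 + $6.53 + $27.75 + $12.87 = $315.01
Net pay = $932.75 − $315.01 = $617.74

$617.74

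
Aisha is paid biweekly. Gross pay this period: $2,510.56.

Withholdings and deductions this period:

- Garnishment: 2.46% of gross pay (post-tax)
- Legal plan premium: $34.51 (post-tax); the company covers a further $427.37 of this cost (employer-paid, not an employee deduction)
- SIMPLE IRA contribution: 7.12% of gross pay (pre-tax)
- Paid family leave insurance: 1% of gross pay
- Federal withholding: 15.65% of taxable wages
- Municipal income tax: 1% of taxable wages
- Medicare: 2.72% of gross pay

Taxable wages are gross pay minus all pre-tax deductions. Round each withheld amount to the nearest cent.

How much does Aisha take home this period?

$1,753.89

SIMPLE IRA contribution: $2,510.56 × 0.0712 = $178.75
Taxable wages = $2,510.56 − $178.75 = $2,331.81
Federal withholding: $2,331.81 × 0.1565 = $364.93
Municipal income tax: $2,331.81 × 0.01 = $23.32
Medicare: $2,510.56 × 0.0272 = $68.29
Paid family leave insurance: $2,510.56 × 0.01 = $25.11
Garnishment: $2,510.56 × 0.0246 = $61.76
Legal plan premium: $34.51
(Employer's $427.37 toward legal plan premium is not withheld from the employee.)
Total deductions = $178.75 + $364.93 + $23.32 + $68.29 + $25.11 + $61.76 + $34.51 = $756.67
Net pay = $2,510.56 − $756.67 = $1,753.89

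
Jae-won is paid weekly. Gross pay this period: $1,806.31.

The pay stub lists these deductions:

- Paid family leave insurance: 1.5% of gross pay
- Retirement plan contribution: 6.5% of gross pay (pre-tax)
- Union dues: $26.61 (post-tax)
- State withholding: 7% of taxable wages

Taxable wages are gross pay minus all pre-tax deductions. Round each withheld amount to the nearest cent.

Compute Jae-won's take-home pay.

$1,516.98

Retirement plan contribution: $1,806.31 × 0.065 = $117.41
Taxable wages = $1,806.31 − $117.41 = $1,688.90
State withholding: $1,688.90 × 0.07 = $118.22
Paid family leave insurance: $1,806.31 × 0.015 = $27.09
Union dues: $26.61
Total deductions = $117.41 + $118.22 + $27.09 + $26.61 = $289.33
Net pay = $1,806.31 − $289.33 = $1,516.98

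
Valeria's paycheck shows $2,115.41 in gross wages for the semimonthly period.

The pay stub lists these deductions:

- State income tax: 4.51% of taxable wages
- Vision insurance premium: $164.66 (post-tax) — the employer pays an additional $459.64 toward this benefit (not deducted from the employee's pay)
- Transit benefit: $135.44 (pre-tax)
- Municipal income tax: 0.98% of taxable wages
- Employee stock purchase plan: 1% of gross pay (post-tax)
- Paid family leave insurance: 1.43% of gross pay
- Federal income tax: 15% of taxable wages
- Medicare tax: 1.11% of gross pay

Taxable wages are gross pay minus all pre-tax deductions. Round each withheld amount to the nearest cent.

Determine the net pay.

$1,334.73

Transit benefit: $135.44
Taxable wages = $2,115.41 − $135.44 = $1,979.97
State income tax: $1,979.97 × 0.0451 = $89.30
Municipal income tax: $1,979.97 × 0.0098 = $19.40
Federal income tax: $1,979.97 × 0.15 = $297.00
Medicare tax: $2,115.41 × 0.0111 = $23.48
Paid family leave insurance: $2,115.41 × 0.0143 = $30.25
Vision insurance premium: $164.66
Employee stock purchase plan: $2,115.41 × 0.01 = $21.15
(Employer's $459.64 toward vision insurance premium is not withheld from the employee.)
Total deductions = $135.44 + $89.30 + $19.40 + $297.00 + $23.48 + $30.25 + $164.66 + $21.15 = $780.68
Net pay = $2,115.41 − $780.68 = $1,334.73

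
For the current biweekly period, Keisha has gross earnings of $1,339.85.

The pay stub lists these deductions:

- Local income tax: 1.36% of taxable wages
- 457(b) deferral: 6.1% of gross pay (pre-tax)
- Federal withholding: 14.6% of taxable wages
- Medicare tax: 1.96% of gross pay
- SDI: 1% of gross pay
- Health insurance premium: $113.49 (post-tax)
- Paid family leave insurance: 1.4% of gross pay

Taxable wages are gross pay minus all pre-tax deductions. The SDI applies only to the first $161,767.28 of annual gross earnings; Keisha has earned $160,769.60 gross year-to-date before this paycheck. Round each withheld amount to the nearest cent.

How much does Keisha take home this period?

457(b) deferral: $1,339.85 × 0.061 = $81.73
Taxable wages = $1,339.85 − $81.73 = $1,258.12
Federal withholding: $1,258.12 × 0.146 = $183.69
Local income tax: $1,258.12 × 0.0136 = $17.11
SDI: only $161,767.28 − $160,769.60 = $997.68 of this check is subject → $997.68 × 0.01 = $9.98
Medicare tax: $1,339.85 × 0.0196 = $26.26
Paid family leave insurance: $1,339.85 × 0.014 = $18.76
Health insurance premium: $113.49
Total deductions = $81.73 + $183.69 + $17.11 + $9.98 + $26.26 + $18.76 + $113.49 = $451.02
Net pay = $1,339.85 − $451.02 = $888.83

$888.83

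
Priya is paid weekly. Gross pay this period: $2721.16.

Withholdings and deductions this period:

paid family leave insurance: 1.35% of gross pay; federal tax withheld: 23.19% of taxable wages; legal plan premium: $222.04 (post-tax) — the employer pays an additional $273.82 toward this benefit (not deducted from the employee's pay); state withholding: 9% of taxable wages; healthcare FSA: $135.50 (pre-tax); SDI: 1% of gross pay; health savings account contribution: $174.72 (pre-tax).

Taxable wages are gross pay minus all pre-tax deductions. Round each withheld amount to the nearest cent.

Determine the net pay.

$1348.87

Healthcare FSA: $135.50
Health savings account contribution: $174.72
Pre-tax total = $135.50 + $174.72 = $310.22
Taxable wages = $2721.16 − $310.22 = $2410.94
Federal tax withheld: $2410.94 × 0.2319 = $559.10
State withholding: $2410.94 × 0.09 = $216.98
SDI: $2721.16 × 0.01 = $27.21
Paid family leave insurance: $2721.16 × 0.0135 = $36.74
Legal plan premium: $222.04
(Employer's $273.82 toward legal plan premium is not withheld from the employee.)
Total deductions = $135.50 + $174.72 + $559.10 + $216.98 + $27.21 + $36.74 + $222.04 = $1372.29
Net pay = $2721.16 − $1372.29 = $1348.87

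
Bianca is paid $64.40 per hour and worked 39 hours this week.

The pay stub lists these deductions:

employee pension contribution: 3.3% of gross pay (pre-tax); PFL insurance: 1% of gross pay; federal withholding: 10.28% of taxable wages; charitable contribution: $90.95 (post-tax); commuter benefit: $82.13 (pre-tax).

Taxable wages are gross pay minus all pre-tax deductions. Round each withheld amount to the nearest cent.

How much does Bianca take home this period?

Gross pay: 39 × $64.40 = $2511.60
Commuter benefit: $82.13
Employee pension contribution: $2511.60 × 0.033 = $82.88
Pre-tax total = $82.13 + $82.88 = $165.01
Taxable wages = $2511.60 − $165.01 = $2346.59
Federal withholding: $2346.59 × 0.1028 = $241.23
PFL insurance: $2511.60 × 0.01 = $25.12
Charitable contribution: $90.95
Total deductions = $82.13 + $82.88 + $241.23 + $25.12 + $90.95 = $522.31
Net pay = $2511.60 − $522.31 = $1989.29

$1989.29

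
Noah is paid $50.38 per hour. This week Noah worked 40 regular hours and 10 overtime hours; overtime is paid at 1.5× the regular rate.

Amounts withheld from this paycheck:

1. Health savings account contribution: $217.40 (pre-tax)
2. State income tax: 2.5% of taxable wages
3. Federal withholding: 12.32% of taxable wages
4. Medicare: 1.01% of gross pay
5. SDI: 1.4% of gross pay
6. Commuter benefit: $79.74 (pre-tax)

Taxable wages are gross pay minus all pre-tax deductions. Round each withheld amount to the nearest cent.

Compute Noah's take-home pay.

Regular pay: 40 × $50.38 = $2,015.20
Overtime pay: 10 × $50.38 × 1.5 = $755.70
Gross pay = $2,015.20 + $755.70 = $2,770.90
Health savings account contribution: $217.40
Commuter benefit: $79.74
Pre-tax total = $217.40 + $79.74 = $297.14
Taxable wages = $2,770.90 − $297.14 = $2,473.76
State income tax: $2,473.76 × 0.025 = $61.84
Federal withholding: $2,473.76 × 0.1232 = $304.77
Medicare: $2,770.90 × 0.0101 = $27.99
SDI: $2,770.90 × 0.014 = $38.79
Total deductions = $217.40 + $79.74 + $61.84 + $304.77 + $27.99 + $38.79 = $730.53
Net pay = $2,770.90 − $730.53 = $2,040.37

$2,040.37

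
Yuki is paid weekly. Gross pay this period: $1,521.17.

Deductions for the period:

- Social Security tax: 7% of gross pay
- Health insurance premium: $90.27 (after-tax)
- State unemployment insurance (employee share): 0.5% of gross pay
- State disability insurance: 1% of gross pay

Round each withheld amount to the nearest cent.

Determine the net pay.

$1,301.60

State disability insurance: $1,521.17 × 0.01 = $15.21
Social Security tax: $1,521.17 × 0.07 = $106.48
State unemployment insurance (employee share): $1,521.17 × 0.005 = $7.61
Health insurance premium: $90.27
Total deductions = $15.21 + $106.48 + $7.61 + $90.27 = $219.57
Net pay = $1,521.17 − $219.57 = $1,301.60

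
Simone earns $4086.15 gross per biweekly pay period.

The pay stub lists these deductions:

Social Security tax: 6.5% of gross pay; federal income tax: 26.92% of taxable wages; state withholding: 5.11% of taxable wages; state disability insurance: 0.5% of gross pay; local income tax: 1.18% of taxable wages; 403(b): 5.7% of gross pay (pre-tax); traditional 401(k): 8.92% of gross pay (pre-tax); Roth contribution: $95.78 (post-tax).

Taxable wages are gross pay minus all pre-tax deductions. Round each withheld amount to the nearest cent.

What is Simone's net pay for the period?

$1948.33

Traditional 401(k): $4086.15 × 0.0892 = $364.48
403(b): $4086.15 × 0.057 = $232.91
Pre-tax total = $364.48 + $232.91 = $597.39
Taxable wages = $4086.15 − $597.39 = $3488.76
Local income tax: $3488.76 × 0.0118 = $41.17
Federal income tax: $3488.76 × 0.2692 = $939.17
State withholding: $3488.76 × 0.0511 = $178.28
Social Security tax: $4086.15 × 0.065 = $265.60
State disability insurance: $4086.15 × 0.005 = $20.43
Roth contribution: $95.78
Total deductions = $364.48 + $232.91 + $41.17 + $939.17 + $178.28 + $265.60 + $20.43 + $95.78 = $2137.82
Net pay = $4086.15 − $2137.82 = $1948.33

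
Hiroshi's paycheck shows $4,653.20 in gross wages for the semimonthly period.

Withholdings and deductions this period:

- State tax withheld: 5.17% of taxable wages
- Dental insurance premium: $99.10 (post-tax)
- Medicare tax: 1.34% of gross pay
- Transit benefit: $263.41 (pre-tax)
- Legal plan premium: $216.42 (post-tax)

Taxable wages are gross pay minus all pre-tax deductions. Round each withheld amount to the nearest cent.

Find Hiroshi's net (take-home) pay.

Transit benefit: $263.41
Taxable wages = $4,653.20 − $263.41 = $4,389.79
State tax withheld: $4,389.79 × 0.0517 = $226.95
Medicare tax: $4,653.20 × 0.0134 = $62.35
Dental insurance premium: $99.10
Legal plan premium: $216.42
Total deductions = $263.41 + $226.95 + $62.35 + $99.10 + $216.42 = $868.23
Net pay = $4,653.20 − $868.23 = $3,784.97

$3,784.97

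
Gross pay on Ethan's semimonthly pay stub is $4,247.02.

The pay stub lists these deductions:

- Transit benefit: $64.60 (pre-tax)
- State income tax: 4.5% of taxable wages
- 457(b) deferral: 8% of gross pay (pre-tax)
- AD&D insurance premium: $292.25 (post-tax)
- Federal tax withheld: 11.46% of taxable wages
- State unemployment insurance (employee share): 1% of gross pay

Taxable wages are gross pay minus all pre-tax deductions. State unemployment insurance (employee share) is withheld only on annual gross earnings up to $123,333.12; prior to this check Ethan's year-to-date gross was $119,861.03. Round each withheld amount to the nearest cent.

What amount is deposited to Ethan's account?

$2,902.40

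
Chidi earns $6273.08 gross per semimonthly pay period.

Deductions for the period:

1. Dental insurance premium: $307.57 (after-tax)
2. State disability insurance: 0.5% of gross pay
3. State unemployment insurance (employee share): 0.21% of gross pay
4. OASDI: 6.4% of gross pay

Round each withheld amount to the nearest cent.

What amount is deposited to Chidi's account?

State disability insurance: $6273.08 × 0.005 = $31.37
OASDI: $6273.08 × 0.064 = $401.48
State unemployment insurance (employee share): $6273.08 × 0.0021 = $13.17
Dental insurance premium: $307.57
Total deductions = $31.37 + $401.48 + $13.17 + $307.57 = $753.59
Net pay = $6273.08 − $753.59 = $5519.49

$5519.49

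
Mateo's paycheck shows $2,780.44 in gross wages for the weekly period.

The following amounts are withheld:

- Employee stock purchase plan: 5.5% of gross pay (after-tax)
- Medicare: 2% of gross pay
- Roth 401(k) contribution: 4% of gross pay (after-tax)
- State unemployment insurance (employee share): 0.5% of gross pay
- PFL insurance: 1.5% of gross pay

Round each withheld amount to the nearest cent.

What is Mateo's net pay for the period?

PFL insurance: $2,780.44 × 0.015 = $41.71
State unemployment insurance (employee share): $2,780.44 × 0.005 = $13.90
Medicare: $2,780.44 × 0.02 = $55.61
Roth 401(k) contribution: $2,780.44 × 0.04 = $111.22
Employee stock purchase plan: $2,780.44 × 0.055 = $152.92
Total deductions = $41.71 + $13.90 + $55.61 + $111.22 + $152.92 = $375.36
Net pay = $2,780.44 − $375.36 = $2,405.08

$2,405.08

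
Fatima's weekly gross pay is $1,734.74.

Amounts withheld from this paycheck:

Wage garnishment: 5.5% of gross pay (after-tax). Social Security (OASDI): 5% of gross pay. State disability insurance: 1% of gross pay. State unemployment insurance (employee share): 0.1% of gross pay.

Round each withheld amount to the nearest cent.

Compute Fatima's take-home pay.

$1,533.51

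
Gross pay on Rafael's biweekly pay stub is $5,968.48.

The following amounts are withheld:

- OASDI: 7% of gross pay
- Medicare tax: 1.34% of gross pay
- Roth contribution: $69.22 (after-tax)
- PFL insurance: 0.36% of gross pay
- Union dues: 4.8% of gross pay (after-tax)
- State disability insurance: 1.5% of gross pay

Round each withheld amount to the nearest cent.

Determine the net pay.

OASDI: $5,968.48 × 0.07 = $417.79
PFL insurance: $5,968.48 × 0.0036 = $21.49
State disability insurance: $5,968.48 × 0.015 = $89.53
Medicare tax: $5,968.48 × 0.0134 = $79.98
Union dues: $5,968.48 × 0.048 = $286.49
Roth contribution: $69.22
Total deductions = $417.79 + $21.49 + $89.53 + $79.98 + $286.49 + $69.22 = $964.50
Net pay = $5,968.48 − $964.50 = $5,003.98

$5,003.98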